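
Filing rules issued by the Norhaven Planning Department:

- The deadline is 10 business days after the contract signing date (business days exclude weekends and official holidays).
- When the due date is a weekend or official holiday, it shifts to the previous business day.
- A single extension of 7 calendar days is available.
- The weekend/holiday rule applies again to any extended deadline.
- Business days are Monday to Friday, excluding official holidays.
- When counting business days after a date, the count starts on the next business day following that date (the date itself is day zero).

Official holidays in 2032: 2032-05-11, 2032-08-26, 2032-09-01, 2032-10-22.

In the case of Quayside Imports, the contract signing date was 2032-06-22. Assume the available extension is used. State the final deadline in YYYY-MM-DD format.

2032-07-13

Starting the day after 2032-06-22 and counting 10 business days lands on 2032-07-06.
2032-07-06 (Tuesday) is already a business day.
The 7-calendar-day extension moves the deadline from 2032-07-06 to 2032-07-13.
Since 2032-07-13 is a Tuesday and not a holiday, the date is unchanged.
Deadline: 2032-07-13.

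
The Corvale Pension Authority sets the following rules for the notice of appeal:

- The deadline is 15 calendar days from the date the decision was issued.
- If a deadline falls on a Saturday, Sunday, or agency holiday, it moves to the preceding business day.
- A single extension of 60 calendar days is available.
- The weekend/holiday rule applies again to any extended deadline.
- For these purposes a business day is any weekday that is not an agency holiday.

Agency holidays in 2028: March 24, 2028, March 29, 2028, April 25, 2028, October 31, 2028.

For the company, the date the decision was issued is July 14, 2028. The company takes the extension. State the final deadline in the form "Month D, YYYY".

September 26, 2028

Trigger date July 14, 2028 + 15 calendar days = July 29, 2028.
July 29, 2028 is a Saturday; the preceding business day is July 28, 2028 (Friday).
With the 60-day extension, July 28, 2028 becomes September 26, 2028.
Since September 26, 2028 is a Tuesday and not a holiday, the date is unchanged.
So the filing is due September 26, 2028.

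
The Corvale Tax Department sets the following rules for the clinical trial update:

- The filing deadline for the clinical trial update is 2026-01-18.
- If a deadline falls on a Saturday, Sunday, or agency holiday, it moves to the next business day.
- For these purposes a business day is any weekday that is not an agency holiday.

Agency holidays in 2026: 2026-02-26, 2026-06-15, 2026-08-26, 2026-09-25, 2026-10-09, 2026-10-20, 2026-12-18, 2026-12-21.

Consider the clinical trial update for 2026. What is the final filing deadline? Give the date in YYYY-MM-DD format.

2026-01-19

Start from the fixed due date, 2026-01-18.
2026-01-18 is a Sunday, so it moves to the next business day, 2026-01-19 (Monday).
The final due date is 2026-01-19.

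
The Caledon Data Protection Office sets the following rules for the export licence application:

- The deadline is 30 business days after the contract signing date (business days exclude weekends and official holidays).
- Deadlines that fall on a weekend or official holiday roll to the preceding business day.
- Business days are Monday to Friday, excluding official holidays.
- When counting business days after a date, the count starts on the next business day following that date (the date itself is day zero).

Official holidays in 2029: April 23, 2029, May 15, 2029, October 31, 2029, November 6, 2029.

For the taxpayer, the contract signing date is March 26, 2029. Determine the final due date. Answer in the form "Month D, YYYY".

Starting the day after March 26, 2029 and counting 30 business days lands on May 8, 2029.
May 8, 2029 is a Tuesday and not a listed holiday, so it stands.
So the filing is due May 8, 2029.

May 8, 2029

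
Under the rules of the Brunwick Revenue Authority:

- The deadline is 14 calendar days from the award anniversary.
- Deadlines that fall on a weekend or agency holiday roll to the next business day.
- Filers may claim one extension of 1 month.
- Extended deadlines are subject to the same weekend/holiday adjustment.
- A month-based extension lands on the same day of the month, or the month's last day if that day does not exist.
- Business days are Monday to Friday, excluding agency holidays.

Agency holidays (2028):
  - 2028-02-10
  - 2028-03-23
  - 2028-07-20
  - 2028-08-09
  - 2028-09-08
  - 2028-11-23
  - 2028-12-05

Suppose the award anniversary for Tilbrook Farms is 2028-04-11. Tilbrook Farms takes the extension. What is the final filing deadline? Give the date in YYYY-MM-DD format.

2028-05-25

From 2028-04-11, 14 calendar days later is 2028-04-25.
2028-04-25 falls on a Tuesday, which is a business day, so no adjustment is needed.
The 1 month extension carries 2028-04-25 to 2028-05-25.
2028-05-25 (Thursday) is already a business day.
Final deadline: 2028-05-25.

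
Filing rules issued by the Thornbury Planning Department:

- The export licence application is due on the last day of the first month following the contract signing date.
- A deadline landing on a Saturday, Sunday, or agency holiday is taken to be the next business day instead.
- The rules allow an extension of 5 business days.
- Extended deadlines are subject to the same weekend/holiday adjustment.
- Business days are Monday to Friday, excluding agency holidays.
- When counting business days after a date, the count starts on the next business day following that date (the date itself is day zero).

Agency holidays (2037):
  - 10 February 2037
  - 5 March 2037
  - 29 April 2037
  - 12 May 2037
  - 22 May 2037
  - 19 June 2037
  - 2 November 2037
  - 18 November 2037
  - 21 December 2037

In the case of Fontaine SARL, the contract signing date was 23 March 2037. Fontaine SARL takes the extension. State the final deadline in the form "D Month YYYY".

7 May 2037

The first month after 23 March 2037 is April 2037, whose last day is 30 April 2037.
Since 30 April 2037 is a Thursday and not a holiday, the date is unchanged.
The 5-business-day extension runs from 30 April 2037 to 7 May 2037.
7 May 2037 (Thursday) is already a business day.
So the filing is due 7 May 2037.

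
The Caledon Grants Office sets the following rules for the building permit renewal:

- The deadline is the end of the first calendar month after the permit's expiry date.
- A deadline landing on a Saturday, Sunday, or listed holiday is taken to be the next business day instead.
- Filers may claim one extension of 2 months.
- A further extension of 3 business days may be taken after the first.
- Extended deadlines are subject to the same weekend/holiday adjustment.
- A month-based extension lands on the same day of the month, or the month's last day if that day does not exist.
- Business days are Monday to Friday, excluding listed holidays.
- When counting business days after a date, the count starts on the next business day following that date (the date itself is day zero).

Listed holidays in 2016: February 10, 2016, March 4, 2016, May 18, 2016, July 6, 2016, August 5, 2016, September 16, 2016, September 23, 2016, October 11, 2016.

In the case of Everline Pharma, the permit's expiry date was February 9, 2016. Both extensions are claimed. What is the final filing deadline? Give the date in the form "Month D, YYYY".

June 3, 2016

1 month after February 9, 2016 falls in March 2016; the last day of that month is March 31, 2016.
March 31, 2016 is a Thursday and not a listed holiday, so it stands.
Add 2 months to March 31, 2016: May 31, 2016.
May 31, 2016 falls on a Tuesday, which is a business day, so no adjustment is needed.
The 3-business-day extension runs from May 31, 2016 to June 3, 2016.
Since June 3, 2016 is a Friday and not a holiday, the date is unchanged.
The final due date is June 3, 2016.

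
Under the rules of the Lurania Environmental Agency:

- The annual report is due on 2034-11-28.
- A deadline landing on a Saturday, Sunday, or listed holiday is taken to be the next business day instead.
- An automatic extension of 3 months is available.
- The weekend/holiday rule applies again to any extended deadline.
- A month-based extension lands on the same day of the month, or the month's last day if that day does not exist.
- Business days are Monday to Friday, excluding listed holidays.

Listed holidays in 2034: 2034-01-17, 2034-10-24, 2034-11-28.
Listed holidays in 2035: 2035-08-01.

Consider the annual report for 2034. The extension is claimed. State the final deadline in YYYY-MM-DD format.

The statutory due date is 2034-11-28.
2034-11-28 falls on a listed holiday. Rolling to the next business day gives 2034-11-29, a Wednesday.
The 3 months extension carries 2034-11-29 to 2035-02-28 (day 29 does not exist in February, so the month's last day is used).
2035-02-28 (Wednesday) is already a business day.
Deadline: 2035-02-28.

2035-02-28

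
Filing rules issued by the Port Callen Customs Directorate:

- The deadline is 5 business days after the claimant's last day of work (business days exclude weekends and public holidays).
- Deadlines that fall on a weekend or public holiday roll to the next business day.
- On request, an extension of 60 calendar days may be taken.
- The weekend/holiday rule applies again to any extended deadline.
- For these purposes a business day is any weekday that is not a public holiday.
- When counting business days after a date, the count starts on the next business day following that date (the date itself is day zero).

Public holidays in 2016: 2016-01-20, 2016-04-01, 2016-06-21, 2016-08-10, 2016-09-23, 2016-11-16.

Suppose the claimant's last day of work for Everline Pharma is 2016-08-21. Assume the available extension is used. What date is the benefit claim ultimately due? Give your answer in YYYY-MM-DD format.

2016-10-25

Starting the day after 2016-08-21 and counting 5 business days lands on 2016-08-26.
2016-08-26 (Friday) is already a business day.
Add the 60 calendar-day extension to 2016-08-26: 2016-10-25.
Since 2016-10-25 is a Tuesday and not a holiday, the date is unchanged.
So the filing is due 2016-10-25.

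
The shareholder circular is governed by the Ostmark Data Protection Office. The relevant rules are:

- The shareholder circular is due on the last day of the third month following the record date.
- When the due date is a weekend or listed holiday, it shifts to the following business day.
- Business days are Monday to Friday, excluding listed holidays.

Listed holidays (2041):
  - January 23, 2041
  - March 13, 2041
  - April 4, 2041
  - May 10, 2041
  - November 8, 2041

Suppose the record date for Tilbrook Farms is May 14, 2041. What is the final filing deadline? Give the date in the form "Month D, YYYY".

3 months after May 14, 2041 is August 2041; that month ends on August 31, 2041.
Because August 31, 2041 is a Saturday, the deadline becomes September 2, 2041 (Monday).
Final deadline: September 2, 2041.

September 2, 2041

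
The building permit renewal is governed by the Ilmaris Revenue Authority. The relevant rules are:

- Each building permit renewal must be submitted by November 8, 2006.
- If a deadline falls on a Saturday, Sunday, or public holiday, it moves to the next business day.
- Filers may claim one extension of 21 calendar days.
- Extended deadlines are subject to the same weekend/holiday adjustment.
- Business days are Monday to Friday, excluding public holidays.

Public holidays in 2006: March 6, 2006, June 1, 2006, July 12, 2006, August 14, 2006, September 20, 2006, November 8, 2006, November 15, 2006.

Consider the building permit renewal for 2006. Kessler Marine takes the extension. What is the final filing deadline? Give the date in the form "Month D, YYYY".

November 30, 2006

The statutory due date is November 8, 2006.
November 8, 2006 falls on a listed holiday. Rolling to the next business day gives November 9, 2006, a Thursday.
Add the 21 calendar-day extension to November 9, 2006: November 30, 2006.
November 30, 2006 is a Thursday and not a listed holiday, so it stands.
The final due date is November 30, 2006.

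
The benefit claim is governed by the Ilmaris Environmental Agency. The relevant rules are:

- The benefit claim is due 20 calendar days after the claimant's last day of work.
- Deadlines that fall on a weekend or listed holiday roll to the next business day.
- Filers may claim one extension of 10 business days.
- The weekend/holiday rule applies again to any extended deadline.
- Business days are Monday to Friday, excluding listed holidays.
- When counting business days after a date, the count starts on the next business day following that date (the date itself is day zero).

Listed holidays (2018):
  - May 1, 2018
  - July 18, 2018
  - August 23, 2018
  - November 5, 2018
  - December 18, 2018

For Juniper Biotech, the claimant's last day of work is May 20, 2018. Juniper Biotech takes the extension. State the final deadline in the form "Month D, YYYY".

June 25, 2018

Trigger date May 20, 2018 + 20 calendar days = June 9, 2018.
Because June 9, 2018 is a Saturday, the deadline becomes June 11, 2018 (Monday).
The 10-business-day extension runs from June 11, 2018 to June 25, 2018.
June 25, 2018 falls on a Monday, which is a business day, so no adjustment is needed.
The final due date is June 25, 2018.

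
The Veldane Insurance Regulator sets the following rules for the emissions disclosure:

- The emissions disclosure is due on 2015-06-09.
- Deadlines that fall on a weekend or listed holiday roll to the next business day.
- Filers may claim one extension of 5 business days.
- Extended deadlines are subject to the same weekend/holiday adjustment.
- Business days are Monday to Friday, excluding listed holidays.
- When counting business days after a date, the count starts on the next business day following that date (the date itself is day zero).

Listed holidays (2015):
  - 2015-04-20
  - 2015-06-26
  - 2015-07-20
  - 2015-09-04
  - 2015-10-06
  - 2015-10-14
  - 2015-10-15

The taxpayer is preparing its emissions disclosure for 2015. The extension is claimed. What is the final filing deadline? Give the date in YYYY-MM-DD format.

2015-06-16

The statutory due date is 2015-06-09.
2015-06-09 is a Tuesday and not a listed holiday, so it stands.
Applying the 5-business-day extension: 5 business days after 2015-06-09 is 2015-06-16.
2015-06-16 (Tuesday) is already a business day.
So the filing is due 2015-06-16.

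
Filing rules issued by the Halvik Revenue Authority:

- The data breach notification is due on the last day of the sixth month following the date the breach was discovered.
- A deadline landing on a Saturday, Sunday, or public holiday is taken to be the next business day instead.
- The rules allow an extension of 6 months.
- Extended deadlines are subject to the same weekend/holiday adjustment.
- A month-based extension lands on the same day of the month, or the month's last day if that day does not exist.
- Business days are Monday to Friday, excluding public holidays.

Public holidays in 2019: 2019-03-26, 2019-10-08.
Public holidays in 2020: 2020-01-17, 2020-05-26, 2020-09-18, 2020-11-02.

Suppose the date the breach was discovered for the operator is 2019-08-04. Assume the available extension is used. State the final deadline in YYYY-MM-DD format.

6 months after 2019-08-04 is February 2020; that month ends on 2020-02-29.
Because 2020-02-29 is a Saturday, the deadline becomes 2020-03-02 (Monday).
The 6 months extension carries 2020-03-02 to 2020-09-02.
Since 2020-09-02 is a Wednesday and not a holiday, the date is unchanged.
The final due date is 2020-09-02.

2020-09-02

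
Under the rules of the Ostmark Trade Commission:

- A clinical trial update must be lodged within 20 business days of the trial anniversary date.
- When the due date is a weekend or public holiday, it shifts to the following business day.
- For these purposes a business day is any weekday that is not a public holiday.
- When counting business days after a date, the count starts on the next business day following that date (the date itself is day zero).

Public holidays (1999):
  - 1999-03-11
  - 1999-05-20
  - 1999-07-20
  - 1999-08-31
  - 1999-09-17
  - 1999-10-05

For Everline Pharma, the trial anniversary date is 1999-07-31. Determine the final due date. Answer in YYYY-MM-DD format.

Starting the day after 1999-07-31 and counting 20 business days lands on 1999-08-27.
1999-08-27 (Friday) is already a business day.
The final due date is 1999-08-27.

1999-08-27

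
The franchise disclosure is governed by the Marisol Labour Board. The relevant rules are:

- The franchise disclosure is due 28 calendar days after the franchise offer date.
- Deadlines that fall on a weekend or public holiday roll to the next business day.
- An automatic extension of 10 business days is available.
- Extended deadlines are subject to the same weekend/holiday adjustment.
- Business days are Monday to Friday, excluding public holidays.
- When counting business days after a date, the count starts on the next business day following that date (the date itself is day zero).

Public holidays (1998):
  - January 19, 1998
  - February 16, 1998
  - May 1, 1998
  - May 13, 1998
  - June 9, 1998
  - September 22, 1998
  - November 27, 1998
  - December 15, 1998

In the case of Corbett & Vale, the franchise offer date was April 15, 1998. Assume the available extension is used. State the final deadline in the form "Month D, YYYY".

May 28, 1998

Trigger date April 15, 1998 + 28 calendar days = May 13, 1998.
May 13, 1998 falls on a listed holiday. Rolling to the next business day gives May 14, 1998, a Thursday.
The 10-business-day extension runs from May 14, 1998 to May 28, 1998.
Since May 28, 1998 is a Thursday and not a holiday, the date is unchanged.
Final deadline: May 28, 1998.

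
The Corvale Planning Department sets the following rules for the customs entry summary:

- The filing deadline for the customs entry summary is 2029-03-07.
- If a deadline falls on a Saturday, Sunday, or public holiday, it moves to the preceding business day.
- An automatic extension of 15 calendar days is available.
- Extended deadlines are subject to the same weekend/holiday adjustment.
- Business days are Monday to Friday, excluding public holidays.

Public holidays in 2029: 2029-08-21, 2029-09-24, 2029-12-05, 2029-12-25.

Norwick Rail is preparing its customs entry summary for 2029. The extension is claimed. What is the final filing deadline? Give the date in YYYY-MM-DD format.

The stated deadline is 2029-03-07.
2029-03-07 falls on a Wednesday, which is a business day, so no adjustment is needed.
The 15-calendar-day extension moves the deadline from 2029-03-07 to 2029-03-22.
2029-03-22 (Thursday) is already a business day.
The final due date is 2029-03-22.

2029-03-22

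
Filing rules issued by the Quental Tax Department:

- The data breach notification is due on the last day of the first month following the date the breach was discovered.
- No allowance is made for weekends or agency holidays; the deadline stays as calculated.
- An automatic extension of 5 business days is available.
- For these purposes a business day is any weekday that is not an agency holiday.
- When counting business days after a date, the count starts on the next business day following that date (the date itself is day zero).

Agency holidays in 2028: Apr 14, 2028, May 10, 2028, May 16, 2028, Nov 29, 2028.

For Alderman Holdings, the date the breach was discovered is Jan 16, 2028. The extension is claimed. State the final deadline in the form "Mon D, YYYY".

Mar 7, 2028

1 month after Jan 16, 2028 falls in February 2028; the last day of that month is Feb 29, 2028.
No adjustment is made for weekends or holidays, so Feb 29, 2028 stands.
The 5-business-day extension runs from Feb 29, 2028 to Mar 7, 2028.
No adjustment is made for weekends or holidays, so Mar 7, 2028 stands.
Deadline: Mar 7, 2028.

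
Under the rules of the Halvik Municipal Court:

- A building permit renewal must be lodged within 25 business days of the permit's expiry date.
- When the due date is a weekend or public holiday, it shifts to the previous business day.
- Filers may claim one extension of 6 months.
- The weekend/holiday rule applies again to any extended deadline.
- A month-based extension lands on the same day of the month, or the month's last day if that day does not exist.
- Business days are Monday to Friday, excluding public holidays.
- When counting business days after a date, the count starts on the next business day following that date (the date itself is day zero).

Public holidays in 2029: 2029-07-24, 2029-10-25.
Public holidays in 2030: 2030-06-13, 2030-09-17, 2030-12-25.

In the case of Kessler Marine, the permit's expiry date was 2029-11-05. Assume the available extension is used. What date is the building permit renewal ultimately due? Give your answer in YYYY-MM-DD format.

Counting 25 business days after 2029-11-05 (skipping weekends and listed holidays) reaches 2029-12-10.
Since 2029-12-10 is a Monday and not a holiday, the date is unchanged.
The 6 months extension carries 2029-12-10 to 2030-06-10.
2030-06-10 is a Monday and not a listed holiday, so it stands.
Deadline: 2030-06-10.

2030-06-10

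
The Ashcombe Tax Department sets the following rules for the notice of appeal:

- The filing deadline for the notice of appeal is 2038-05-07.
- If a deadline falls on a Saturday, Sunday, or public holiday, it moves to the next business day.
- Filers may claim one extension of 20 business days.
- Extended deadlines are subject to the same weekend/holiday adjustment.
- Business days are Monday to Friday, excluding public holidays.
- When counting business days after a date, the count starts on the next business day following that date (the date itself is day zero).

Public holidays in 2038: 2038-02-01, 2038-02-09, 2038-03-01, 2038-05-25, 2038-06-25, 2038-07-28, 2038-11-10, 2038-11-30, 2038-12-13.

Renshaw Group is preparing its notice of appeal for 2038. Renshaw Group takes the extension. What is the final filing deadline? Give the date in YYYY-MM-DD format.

The statutory due date is 2038-05-07.
2038-05-07 (Friday) is already a business day.
The 20-business-day extension runs from 2038-05-07 to 2038-06-07.
2038-06-07 (Monday) is already a business day.
Deadline: 2038-06-07.

2038-06-07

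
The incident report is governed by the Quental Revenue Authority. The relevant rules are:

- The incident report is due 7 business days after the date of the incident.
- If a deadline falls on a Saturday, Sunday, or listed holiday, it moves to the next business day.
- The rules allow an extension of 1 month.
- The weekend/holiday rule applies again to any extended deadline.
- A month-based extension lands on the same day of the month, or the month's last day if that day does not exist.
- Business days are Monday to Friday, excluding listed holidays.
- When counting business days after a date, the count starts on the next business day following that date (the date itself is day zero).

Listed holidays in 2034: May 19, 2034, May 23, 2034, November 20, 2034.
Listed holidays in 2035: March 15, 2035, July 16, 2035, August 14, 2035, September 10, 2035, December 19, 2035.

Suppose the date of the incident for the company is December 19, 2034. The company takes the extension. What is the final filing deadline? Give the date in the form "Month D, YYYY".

January 29, 2035

Starting the day after December 19, 2034 and counting 7 business days lands on December 28, 2034.
December 28, 2034 is a Thursday and not a listed holiday, so it stands.
Applying the 1 month extension: 1 month after December 28, 2034 is January 28, 2035.
January 28, 2035 is a Sunday, so it moves to the next business day, January 29, 2035 (Monday).
The final due date is January 29, 2035.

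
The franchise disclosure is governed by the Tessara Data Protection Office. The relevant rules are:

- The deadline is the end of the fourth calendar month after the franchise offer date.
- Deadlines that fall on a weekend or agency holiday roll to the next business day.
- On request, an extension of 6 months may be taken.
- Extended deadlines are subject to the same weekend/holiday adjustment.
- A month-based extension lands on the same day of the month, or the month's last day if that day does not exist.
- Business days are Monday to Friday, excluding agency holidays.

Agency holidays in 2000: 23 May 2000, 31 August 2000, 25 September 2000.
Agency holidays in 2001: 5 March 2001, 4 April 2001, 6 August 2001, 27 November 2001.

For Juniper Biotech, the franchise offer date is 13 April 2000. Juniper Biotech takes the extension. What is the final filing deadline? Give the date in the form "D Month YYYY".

1 March 2001

The fourth month after 13 April 2000 is August 2000, whose last day is 31 August 2000.
Because 31 August 2000 is a listed holiday, the deadline becomes 1 September 2000 (Friday).
Applying the 6 months extension: 6 months after 1 September 2000 is 1 March 2001.
1 March 2001 (Thursday) is already a business day.
The final due date is 1 March 2001.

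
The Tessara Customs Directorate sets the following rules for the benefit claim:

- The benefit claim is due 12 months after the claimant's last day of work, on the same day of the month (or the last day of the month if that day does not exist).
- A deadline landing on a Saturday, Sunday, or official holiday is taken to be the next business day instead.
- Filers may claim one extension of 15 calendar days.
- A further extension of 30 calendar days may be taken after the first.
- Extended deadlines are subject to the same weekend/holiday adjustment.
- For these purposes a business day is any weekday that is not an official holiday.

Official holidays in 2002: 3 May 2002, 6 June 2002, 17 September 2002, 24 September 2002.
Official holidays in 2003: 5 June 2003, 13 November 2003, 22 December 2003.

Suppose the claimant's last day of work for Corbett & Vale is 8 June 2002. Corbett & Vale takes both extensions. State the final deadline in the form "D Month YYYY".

24 July 2003

12 months after 8 June 2002, on the same day of the month, is 8 June 2003.
8 June 2003 falls on a Sunday. Rolling to the next business day gives 9 June 2003, a Monday.
Add the 15 calendar-day extension to 9 June 2003: 24 June 2003.
24 June 2003 is a Tuesday and not a listed holiday, so it stands.
Add the 30 calendar-day extension to 24 June 2003: 24 July 2003.
Since 24 July 2003 is a Thursday and not a holiday, the date is unchanged.
So the filing is due 24 July 2003.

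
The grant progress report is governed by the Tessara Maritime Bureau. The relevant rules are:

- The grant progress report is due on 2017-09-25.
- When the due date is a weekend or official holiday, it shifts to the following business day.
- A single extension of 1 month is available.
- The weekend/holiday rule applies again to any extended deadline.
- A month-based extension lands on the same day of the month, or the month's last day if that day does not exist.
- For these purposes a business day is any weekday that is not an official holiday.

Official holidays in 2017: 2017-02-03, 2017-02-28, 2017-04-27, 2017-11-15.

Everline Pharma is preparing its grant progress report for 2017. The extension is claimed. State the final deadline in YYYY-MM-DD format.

2017-10-25

Start from the fixed due date, 2017-09-25.
2017-09-25 (Monday) is already a business day.
Add 1 month to 2017-09-25: 2017-10-25.
2017-10-25 (Wednesday) is already a business day.
Final deadline: 2017-10-25.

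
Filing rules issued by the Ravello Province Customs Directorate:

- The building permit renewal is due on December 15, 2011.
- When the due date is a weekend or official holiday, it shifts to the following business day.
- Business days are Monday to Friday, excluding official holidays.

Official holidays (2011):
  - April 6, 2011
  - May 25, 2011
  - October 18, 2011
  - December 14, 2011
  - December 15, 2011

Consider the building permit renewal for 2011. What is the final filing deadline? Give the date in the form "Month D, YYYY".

Start from the fixed due date, December 15, 2011.
December 15, 2011 is a listed holiday; the next business day is December 16, 2011 (Friday).
The final due date is December 16, 2011.

December 16, 2011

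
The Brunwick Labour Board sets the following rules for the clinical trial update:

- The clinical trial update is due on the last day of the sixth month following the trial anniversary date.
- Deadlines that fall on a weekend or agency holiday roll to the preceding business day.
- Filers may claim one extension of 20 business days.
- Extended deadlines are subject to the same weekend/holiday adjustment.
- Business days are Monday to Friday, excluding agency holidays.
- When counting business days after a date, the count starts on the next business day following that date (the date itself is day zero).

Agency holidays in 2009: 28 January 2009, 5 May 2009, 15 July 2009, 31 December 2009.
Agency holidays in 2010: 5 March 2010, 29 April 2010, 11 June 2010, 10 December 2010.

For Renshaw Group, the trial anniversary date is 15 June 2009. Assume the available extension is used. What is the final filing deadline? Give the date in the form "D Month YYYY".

6 months after 15 June 2009 is December 2009; that month ends on 31 December 2009.
31 December 2009 is a listed holiday, so it moves to the preceding business day, 30 December 2009 (Wednesday).
The 20-business-day extension runs from 30 December 2009 to 28 January 2010.
28 January 2010 is a Thursday and not a listed holiday, so it stands.
Final deadline: 28 January 2010.

28 January 2010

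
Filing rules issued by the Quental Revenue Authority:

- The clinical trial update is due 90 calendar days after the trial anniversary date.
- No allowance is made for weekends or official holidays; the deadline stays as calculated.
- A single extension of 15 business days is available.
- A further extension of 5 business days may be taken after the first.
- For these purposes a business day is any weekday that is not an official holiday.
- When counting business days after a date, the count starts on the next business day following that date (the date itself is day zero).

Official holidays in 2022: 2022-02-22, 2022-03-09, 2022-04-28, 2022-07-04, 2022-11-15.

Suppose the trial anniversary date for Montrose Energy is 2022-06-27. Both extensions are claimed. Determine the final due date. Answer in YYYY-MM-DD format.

From 2022-06-27, 90 calendar days later is 2022-09-25.
No adjustment is made for weekends or holidays, so 2022-09-25 stands.
Applying the 15-business-day extension: 15 business days after 2022-09-25 is 2022-10-14.
2022-10-14 is a Friday; no weekend or holiday adjustment applies.
The 5-business-day extension runs from 2022-10-14 to 2022-10-21.
2022-10-21 falls on a Friday. The rules make no weekend/holiday allowance, so it remains 2022-10-21.
Final deadline: 2022-10-21.

2022-10-21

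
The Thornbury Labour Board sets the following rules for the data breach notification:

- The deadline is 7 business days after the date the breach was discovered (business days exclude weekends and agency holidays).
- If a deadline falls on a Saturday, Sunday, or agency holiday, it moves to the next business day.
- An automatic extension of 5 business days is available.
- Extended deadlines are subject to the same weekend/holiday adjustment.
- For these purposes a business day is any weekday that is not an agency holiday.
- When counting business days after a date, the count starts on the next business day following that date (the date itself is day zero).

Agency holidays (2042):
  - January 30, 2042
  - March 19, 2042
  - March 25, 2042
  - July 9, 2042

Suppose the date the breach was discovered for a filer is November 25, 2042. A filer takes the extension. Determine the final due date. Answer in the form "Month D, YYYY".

December 11, 2042

Counting 7 business days after November 25, 2042 (skipping weekends and listed holidays) reaches December 4, 2042.
Since December 4, 2042 is a Thursday and not a holiday, the date is unchanged.
The 5-business-day extension runs from December 4, 2042 to December 11, 2042.
December 11, 2042 is a Thursday and not a listed holiday, so it stands.
Final deadline: December 11, 2042.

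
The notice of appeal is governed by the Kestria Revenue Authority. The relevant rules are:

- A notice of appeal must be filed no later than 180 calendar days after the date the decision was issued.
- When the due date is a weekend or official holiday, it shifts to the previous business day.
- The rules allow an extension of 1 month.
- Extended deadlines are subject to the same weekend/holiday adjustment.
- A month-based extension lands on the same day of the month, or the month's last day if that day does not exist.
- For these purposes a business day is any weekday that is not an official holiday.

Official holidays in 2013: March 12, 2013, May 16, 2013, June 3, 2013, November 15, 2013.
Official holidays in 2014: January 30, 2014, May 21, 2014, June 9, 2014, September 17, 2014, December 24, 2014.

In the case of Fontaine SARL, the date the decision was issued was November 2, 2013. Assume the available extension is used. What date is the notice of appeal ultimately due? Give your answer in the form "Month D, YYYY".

Adding 180 calendar days to November 2, 2013 gives May 1, 2014.
May 1, 2014 is a Thursday and not a listed holiday, so it stands.
Add 1 month to May 1, 2014: June 1, 2014.
June 1, 2014 is a Sunday; the preceding business day is May 30, 2014 (Friday).
So the filing is due May 30, 2014.

May 30, 2014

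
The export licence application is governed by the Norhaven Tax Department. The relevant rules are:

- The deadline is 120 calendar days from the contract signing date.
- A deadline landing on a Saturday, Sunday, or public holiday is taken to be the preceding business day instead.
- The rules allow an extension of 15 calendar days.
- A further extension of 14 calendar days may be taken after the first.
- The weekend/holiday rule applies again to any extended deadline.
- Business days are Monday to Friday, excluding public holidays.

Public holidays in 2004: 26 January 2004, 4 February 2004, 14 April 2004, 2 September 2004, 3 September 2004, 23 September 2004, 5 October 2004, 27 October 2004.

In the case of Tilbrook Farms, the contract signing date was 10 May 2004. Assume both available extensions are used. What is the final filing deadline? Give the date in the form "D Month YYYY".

120 calendar days after 10 May 2004 is 7 September 2004.
7 September 2004 is a Tuesday and not a listed holiday, so it stands.
With the 15-day extension, 7 September 2004 becomes 22 September 2004.
22 September 2004 falls on a Wednesday, which is a business day, so no adjustment is needed.
The 14-calendar-day extension moves the deadline from 22 September 2004 to 6 October 2004.
6 October 2004 (Wednesday) is already a business day.
Deadline: 6 October 2004.

6 October 2004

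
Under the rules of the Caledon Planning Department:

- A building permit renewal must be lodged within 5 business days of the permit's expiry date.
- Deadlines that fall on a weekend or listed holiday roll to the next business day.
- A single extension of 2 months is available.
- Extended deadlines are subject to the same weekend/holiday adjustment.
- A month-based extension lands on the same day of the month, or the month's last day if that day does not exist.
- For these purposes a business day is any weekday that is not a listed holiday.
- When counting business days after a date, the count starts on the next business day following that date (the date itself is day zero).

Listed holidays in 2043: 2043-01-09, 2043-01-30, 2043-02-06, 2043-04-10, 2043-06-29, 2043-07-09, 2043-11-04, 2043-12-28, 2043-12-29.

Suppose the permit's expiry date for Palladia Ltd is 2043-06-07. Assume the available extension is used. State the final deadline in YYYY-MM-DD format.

Starting the day after 2043-06-07 and counting 5 business days lands on 2043-06-12.
2043-06-12 is a Friday and not a listed holiday, so it stands.
Add 2 months to 2043-06-12: 2043-08-12.
Since 2043-08-12 is a Wednesday and not a holiday, the date is unchanged.
The final due date is 2043-08-12.

2043-08-12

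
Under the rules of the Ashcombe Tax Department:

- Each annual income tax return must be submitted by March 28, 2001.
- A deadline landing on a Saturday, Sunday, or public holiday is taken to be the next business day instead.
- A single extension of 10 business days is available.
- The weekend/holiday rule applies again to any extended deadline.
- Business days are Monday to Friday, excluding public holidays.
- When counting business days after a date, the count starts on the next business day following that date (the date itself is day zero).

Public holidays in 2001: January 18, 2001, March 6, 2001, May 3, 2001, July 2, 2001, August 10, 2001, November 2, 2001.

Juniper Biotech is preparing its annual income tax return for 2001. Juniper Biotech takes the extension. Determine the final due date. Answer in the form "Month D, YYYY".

April 11, 2001

The stated deadline is March 28, 2001.
March 28, 2001 is a Wednesday and not a listed holiday, so it stands.
Applying the 10-business-day extension: 10 business days after March 28, 2001 is April 11, 2001.
April 11, 2001 (Wednesday) is already a business day.
So the filing is due April 11, 2001.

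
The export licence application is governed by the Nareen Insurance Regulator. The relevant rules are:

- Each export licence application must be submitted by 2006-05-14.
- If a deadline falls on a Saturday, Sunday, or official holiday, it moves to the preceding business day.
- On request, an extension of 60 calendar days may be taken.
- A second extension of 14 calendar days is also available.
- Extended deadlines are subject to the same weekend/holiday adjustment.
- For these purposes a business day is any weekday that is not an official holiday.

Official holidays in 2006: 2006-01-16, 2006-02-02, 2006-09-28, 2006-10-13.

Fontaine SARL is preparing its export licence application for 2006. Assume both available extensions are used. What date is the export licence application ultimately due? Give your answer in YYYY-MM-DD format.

Start from the fixed due date, 2006-05-14.
2006-05-14 is a Sunday; the preceding business day is 2006-05-12 (Friday).
The 60-calendar-day extension moves the deadline from 2006-05-12 to 2006-07-11.
2006-07-11 is a Tuesday and not a listed holiday, so it stands.
Applying the 14-calendar-day extension: 2006-07-11 + 14 days = 2006-07-25.
2006-07-25 (Tuesday) is already a business day.
So the filing is due 2006-07-25.

2006-07-25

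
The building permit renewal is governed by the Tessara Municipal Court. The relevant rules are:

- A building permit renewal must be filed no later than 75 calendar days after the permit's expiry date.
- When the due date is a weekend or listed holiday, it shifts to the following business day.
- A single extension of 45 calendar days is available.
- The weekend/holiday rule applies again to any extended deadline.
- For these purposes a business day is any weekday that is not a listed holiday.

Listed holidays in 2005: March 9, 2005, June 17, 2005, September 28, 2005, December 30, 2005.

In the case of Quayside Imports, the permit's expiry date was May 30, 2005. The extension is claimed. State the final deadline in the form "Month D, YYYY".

September 29, 2005

From May 30, 2005, 75 calendar days later is August 13, 2005.
Because August 13, 2005 is a Saturday, the deadline becomes August 15, 2005 (Monday).
The 45-calendar-day extension moves the deadline from August 15, 2005 to September 29, 2005.
September 29, 2005 (Thursday) is already a business day.
So the filing is due September 29, 2005.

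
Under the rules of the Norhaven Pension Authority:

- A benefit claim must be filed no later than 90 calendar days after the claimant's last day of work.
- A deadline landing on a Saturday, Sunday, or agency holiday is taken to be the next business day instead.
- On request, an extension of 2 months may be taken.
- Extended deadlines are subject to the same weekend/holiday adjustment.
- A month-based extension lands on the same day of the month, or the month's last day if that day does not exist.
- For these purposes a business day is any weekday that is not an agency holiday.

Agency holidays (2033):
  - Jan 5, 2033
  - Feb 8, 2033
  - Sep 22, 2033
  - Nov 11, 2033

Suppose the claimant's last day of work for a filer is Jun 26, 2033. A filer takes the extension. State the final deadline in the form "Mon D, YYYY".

Nov 28, 2033

From Jun 26, 2033, 90 calendar days later is Sep 24, 2033.
Because Sep 24, 2033 is a Saturday, the deadline becomes Sep 26, 2033 (Monday).
The 2 months extension carries Sep 26, 2033 to Nov 26, 2033.
Nov 26, 2033 is a Saturday; the next business day is Nov 28, 2033 (Monday).
Deadline: Nov 28, 2033.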